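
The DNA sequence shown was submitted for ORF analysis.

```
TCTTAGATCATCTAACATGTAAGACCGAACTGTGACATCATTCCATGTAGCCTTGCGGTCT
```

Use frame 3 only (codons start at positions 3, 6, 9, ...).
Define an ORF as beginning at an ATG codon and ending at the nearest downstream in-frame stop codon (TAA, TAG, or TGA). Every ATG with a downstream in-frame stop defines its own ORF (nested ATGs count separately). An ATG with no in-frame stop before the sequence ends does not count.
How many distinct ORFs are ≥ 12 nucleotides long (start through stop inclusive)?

0

Frame 3: TTA GAT CAT CTA ACA TGT AAG ACC GAA CTG TGA CAT CAT TCC ATG TAG CCT TGC GGT — ATG at 45, stop TAG at 48 → 6 nt.
No ORF reaches 12 nucleotides. Count = 0.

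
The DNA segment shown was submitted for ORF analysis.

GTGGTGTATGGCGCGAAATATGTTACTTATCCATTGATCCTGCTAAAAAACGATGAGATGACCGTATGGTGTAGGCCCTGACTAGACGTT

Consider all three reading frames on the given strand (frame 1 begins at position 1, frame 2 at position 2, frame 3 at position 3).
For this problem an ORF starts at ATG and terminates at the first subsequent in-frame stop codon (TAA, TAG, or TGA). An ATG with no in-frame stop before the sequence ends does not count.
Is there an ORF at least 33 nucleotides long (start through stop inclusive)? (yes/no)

no

Frame 1: GTG GTG TAT GGC GCG AAA TAT GTT ACT TAT CCA TTG ATC CTG CTA AAA AAC GAT GAG ATG ACC GTA TGG TGT AGG CCC TGA CTA GAC GTT — ATG at 58, stop TGA at 79 → 24 nt.
Frame 2: TGG TGT ATG GCG CGA AAT ATG TTA CTT ATC CAT TGA TCC TGC TAA AAA ACG ATG AGA TGA CCG TAT GGT GTA GGC CCT GAC TAG ACG — ATG at 8, stop TGA at 35 → 30 nt; ATG at 20, stop TGA at 35 → 18 nt; ATG at 53, stop TGA at 59 → 9 nt.
Frame 3: GGT GTA TGG CGC GAA ATA TGT TAC TTA TCC ATT GAT CCT GCT AAA AAA CGA TGA GAT GAC CGT ATG GTG TAG GCC CTG ACT AGA CGT — ATG at 66, stop TAG at 72 → 9 nt.
Largest ORF found is 30 nucleotides < 33, so no.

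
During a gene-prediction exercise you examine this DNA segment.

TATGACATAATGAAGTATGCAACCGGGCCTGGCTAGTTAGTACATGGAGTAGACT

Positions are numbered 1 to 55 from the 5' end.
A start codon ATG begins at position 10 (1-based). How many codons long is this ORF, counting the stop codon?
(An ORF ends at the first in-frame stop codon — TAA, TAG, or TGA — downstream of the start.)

9

Codons from position 10: ATG (10–12), AAG (13–15), TAT (16–18), GCA (19–21), ACC (22–24), GGG (25–27), CCT (28–30), GGC (31–33), TAG (34–36).
TAG is the first in-frame stop; that's 9 codons including the stop.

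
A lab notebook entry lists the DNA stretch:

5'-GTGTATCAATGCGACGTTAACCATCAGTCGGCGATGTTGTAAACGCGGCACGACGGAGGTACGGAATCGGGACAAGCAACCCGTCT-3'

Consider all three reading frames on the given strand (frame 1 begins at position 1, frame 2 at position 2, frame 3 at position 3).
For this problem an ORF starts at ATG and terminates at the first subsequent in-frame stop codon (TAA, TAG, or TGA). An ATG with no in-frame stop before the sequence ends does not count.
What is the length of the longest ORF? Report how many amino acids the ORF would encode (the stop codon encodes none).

Frame 1: GTG TAT CAA TGC GAC GTT AAC CAT CAG TCG GCG ATG TTG TAA ACG CGG CAC GAC GGA GGT ACG GAA TCG GGA CAA GCA ACC CGT — ATG at 34, stop TAA at 40 → 9 nt.
Frame 2: TGT ATC AAT GCG ACG TTA ACC ATC AGT CGG CGA TGT TGT AAA CGC GGC ACG ACG GAG GTA CGG AAT CGG GAC AAG CAA CCC GTC — no ATG→stop ORF.
Frame 3: GTA TCA ATG CGA CGT TAA CCA TCA GTC GGC GAT GTT GTA AAC GCG GCA CGA CGG AGG TAC GGA ATC GGG ACA AGC AAC CCG TCT — ATG at 9, stop TAA at 18 → 12 nt.
Longest: frame 3, positions 9–20, 12 nt = 4 codons = 3 aa. → 3 amino acids.

3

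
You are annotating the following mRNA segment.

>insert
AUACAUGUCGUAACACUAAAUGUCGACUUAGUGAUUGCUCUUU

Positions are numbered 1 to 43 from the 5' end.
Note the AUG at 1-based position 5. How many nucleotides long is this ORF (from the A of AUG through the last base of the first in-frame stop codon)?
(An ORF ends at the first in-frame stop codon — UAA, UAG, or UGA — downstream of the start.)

9

Codons from position 5: AUG (5–7), UCG (8–10), UAA (11–13).
UAA is the first in-frame stop; ORF spans 5–13, 9 nucleotides.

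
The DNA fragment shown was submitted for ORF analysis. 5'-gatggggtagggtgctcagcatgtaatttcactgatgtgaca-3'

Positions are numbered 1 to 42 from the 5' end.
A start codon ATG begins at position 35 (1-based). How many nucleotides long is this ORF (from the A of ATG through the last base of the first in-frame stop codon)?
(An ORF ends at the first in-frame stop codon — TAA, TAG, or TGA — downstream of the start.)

Codons from position 35: ATG (35–37), TGA (38–40).
TGA is the first in-frame stop; ORF spans 35–40, 6 nucleotides.

6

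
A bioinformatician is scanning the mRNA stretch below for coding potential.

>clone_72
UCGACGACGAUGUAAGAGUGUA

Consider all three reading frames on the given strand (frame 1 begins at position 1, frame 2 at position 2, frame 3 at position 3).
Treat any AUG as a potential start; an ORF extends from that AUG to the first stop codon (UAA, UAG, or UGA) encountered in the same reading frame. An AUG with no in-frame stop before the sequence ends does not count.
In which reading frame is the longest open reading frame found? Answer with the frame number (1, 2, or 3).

Frame 1: UCG ACG ACG AUG UAA GAG UGU — AUG at 10, stop UAA at 13 → 6 nt.
Frame 2: CGA CGA CGA UGU AAG AGU GUA — no AUG→stop ORF.
Frame 3: GAC GAC GAU GUA AGA GUG — no AUG→stop ORF.
Longest ORF is 6 nt in frame 1 (positions 10–15).

1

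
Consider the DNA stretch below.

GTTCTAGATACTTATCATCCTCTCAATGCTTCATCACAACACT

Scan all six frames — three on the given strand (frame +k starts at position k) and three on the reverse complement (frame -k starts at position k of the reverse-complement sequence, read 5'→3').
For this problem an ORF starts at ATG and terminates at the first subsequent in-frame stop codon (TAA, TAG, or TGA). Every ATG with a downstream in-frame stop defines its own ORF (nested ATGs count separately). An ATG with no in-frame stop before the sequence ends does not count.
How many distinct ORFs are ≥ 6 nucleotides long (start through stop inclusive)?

2

Reverse complement (5'→3'): AGTGTTGTGATGAAGCATTGAGAGGATGATAAGTATCTAGAAC
Frame +1: GTT CTA GAT ACT TAT CAT CCT CTC AAT GCT TCA TCA CAA CAC — no ATG→stop ORF.
Frame +2: TTC TAG ATA CTT ATC ATC CTC TCA ATG CTT CAT CAC AAC ACT — no ATG→stop ORF.
Frame +3: TCT AGA TAC TTA TCA TCC TCT CAA TGC TTC ATC ACA ACA — no ATG→stop ORF.
Frame -1: AGT GTT GTG ATG AAG CAT TGA GAG GAT GAT AAG TAT CTA GAA — ATG at 10, stop TGA at 19 → 12 nt.
Frame -2: GTG TTG TGA TGA AGC ATT GAG AGG ATG ATA AGT ATC TAG AAC — ATG at 26, stop TAG at 38 → 15 nt.
Frame -3: TGT TGT GAT GAA GCA TTG AGA GGA TGA TAA GTA TCT AGA — no ATG→stop ORF.
ORFs ≥ 6 nucleotides: frame -1 10–21 (12 nucleotides), frame -2 26–40 (15 nucleotides). Count = 2.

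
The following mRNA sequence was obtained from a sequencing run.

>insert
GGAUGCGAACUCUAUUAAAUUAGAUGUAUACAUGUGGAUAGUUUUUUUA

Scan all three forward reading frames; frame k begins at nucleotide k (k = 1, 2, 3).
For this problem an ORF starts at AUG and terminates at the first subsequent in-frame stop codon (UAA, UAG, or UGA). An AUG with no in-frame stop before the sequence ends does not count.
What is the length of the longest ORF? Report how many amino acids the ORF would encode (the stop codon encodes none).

Frame 1: GGA UGC GAA CUC UAU UAA AUU AGA UGU AUA CAU GUG GAU AGU UUU UUU — no AUG→stop ORF.
Frame 2: GAU GCG AAC UCU AUU AAA UUA GAU GUA UAC AUG UGG AUA GUU UUU UUA — no AUG→stop ORF.
Frame 3: AUG CGA ACU CUA UUA AAU UAG AUG UAU ACA UGU GGA UAG UUU UUU — AUG at 3, stop UAG at 21 → 21 nt; AUG at 24, stop UAG at 39 → 18 nt.
Longest: frame 3, positions 3–23, 21 nt = 7 codons = 6 aa. → 6 amino acids.

6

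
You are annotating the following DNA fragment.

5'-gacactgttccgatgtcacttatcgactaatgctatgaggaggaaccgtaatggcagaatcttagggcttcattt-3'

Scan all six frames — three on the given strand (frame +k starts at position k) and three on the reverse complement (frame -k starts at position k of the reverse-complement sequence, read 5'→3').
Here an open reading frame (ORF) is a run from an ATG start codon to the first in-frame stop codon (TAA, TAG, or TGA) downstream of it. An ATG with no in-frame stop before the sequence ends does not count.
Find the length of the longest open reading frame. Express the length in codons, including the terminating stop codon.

Reverse complement (5'→3'): AAATGAAGCCCTAAGATTCTGCCATTACGGTTCCTCCTCATAGCATTAGTCGATAAGTGACATCGGAACAGTGTC
Frame +1: GAC ACT GTT CCG ATG TCA CTT ATC GAC TAA TGC TAT GAG GAG GAA CCG TAA TGG CAG AAT CTT AGG GCT TCA TTT — ATG at 13, stop TAA at 28 → 18 nt.
Frame +2: ACA CTG TTC CGA TGT CAC TTA TCG ACT AAT GCT ATG AGG AGG AAC CGT AAT GGC AGA ATC TTA GGG CTT CAT — no ATG→stop ORF.
Frame +3: CAC TGT TCC GAT GTC ACT TAT CGA CTA ATG CTA TGA GGA GGA ACC GTA ATG GCA GAA TCT TAG GGC TTC ATT — ATG at 30, stop TGA at 36 → 9 nt; ATG at 51, stop TAG at 63 → 15 nt.
Frame -1: AAA TGA AGC CCT AAG ATT CTG CCA TTA CGG TTC CTC CTC ATA GCA TTA GTC GAT AAG TGA CAT CGG AAC AGT GTC — no ATG→stop ORF.
Frame -2: AAT GAA GCC CTA AGA TTC TGC CAT TAC GGT TCC TCC TCA TAG CAT TAG TCG ATA AGT GAC ATC GGA ACA GTG — no ATG→stop ORF.
Frame -3: ATG AAG CCC TAA GAT TCT GCC ATT ACG GTT CCT CCT CAT AGC ATT AGT CGA TAA GTG ACA TCG GAA CAG TGT — ATG at 3, stop TAA at 12 → 12 nt.
Longest: frame +1, positions 13–30, 18 nt = 6 codons = 5 aa. → 6 codons.

6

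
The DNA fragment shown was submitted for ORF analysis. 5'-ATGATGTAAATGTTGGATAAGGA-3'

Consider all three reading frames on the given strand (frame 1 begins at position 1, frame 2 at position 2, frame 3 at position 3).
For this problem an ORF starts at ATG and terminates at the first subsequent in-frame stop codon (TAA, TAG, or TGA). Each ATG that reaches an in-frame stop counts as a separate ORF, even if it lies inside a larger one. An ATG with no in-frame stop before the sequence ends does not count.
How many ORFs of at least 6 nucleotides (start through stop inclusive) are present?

Frame 1: ATG ATG TAA ATG TTG GAT AAG — ATG at 1, stop TAA at 7 → 9 nt; ATG at 4, stop TAA at 7 → 6 nt.
Frame 2: TGA TGT AAA TGT TGG ATA AGG — no ATG→stop ORF.
Frame 3: GAT GTA AAT GTT GGA TAA GGA — no ATG→stop ORF.
ORFs ≥ 6 nucleotides: frame 1 1–9 (9 nucleotides), frame 1 4–9 (6 nucleotides). Count = 2.

2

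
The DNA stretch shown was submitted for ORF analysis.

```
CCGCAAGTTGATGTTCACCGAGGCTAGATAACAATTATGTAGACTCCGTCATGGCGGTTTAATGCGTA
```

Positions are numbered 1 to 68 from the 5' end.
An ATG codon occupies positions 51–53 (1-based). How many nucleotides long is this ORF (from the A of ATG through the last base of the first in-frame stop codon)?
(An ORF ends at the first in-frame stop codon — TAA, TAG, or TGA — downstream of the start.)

12

Codons from position 51: ATG (51–53), GCG (54–56), GTT (57–59), TAA (60–62).
TAA is the first in-frame stop; ORF spans 51–62, 12 nucleotides.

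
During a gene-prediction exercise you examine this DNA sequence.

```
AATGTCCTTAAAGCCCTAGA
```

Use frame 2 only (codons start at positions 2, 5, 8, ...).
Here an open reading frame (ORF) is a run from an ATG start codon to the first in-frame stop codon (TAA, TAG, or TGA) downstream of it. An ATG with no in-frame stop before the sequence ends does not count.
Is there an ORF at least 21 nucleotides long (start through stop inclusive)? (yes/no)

no

Frame 2: ATG TCC TTA AAG CCC TAG — ATG at 2, stop TAG at 17 → 18 nt.
Largest ORF found is 18 nucleotides < 21, so no.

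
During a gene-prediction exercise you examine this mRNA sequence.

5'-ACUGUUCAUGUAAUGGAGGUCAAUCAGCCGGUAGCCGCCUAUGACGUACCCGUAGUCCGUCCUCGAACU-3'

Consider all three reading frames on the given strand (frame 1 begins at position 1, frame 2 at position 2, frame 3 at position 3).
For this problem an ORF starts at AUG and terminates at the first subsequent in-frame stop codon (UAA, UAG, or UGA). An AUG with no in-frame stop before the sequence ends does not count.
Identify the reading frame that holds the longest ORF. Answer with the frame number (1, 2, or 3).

Frame 1: ACU GUU CAU GUA AUG GAG GUC AAU CAG CCG GUA GCC GCC UAU GAC GUA CCC GUA GUC CGU CCU CGA ACU — no AUG→stop ORF.
Frame 2: CUG UUC AUG UAA UGG AGG UCA AUC AGC CGG UAG CCG CCU AUG ACG UAC CCG UAG UCC GUC CUC GAA — AUG at 8, stop UAA at 11 → 6 nt; AUG at 41, stop UAG at 53 → 15 nt.
Frame 3: UGU UCA UGU AAU GGA GGU CAA UCA GCC GGU AGC CGC CUA UGA CGU ACC CGU AGU CCG UCC UCG AAC — no AUG→stop ORF.
Longest ORF is 15 nt in frame 2 (positions 41–55).

2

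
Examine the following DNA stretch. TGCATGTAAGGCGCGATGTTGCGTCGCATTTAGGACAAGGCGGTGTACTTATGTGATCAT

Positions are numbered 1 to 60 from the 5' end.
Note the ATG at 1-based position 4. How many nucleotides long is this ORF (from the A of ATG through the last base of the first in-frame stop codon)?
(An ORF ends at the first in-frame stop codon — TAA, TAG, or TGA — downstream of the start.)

6

Codons from position 4: ATG (4–6), TAA (7–9).
TAA is the first in-frame stop; ORF spans 4–9, 6 nucleotides.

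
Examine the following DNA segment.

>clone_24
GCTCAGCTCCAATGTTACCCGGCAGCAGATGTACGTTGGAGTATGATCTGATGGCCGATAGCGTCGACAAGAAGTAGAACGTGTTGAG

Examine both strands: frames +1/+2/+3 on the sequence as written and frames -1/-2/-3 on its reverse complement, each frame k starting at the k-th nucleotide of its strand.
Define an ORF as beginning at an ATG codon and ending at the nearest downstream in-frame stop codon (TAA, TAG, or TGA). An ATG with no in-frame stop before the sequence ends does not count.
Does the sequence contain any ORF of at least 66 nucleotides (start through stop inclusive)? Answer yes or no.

Reverse complement (5'→3'): CTCAACACGTTCTACTTCTTGTCGACGCTATCGGCCATCAGATCATACTCCAACGTACATCTGCTGCCGGGTAACATTGGAGCTGAGC
Frame +1: GCT CAG CTC CAA TGT TAC CCG GCA GCA GAT GTA CGT TGG AGT ATG ATC TGA TGG CCG ATA GCG TCG ACA AGA AGT AGA ACG TGT TGA — ATG at 43, stop TGA at 49 → 9 nt.
Frame +2: CTC AGC TCC AAT GTT ACC CGG CAG CAG ATG TAC GTT GGA GTA TGA TCT GAT GGC CGA TAG CGT CGA CAA GAA GTA GAA CGT GTT GAG — ATG at 29, stop TGA at 44 → 18 nt.
Frame +3: TCA GCT CCA ATG TTA CCC GGC AGC AGA TGT ACG TTG GAG TAT GAT CTG ATG GCC GAT AGC GTC GAC AAG AAG TAG AAC GTG TTG — ATG at 12, stop TAG at 75 → 66 nt; ATG at 51, stop TAG at 75 → 27 nt.
Frame -1: CTC AAC ACG TTC TAC TTC TTG TCG ACG CTA TCG GCC ATC AGA TCA TAC TCC AAC GTA CAT CTG CTG CCG GGT AAC ATT GGA GCT GAG — no ATG→stop ORF.
Frame -2: TCA ACA CGT TCT ACT TCT TGT CGA CGC TAT CGG CCA TCA GAT CAT ACT CCA ACG TAC ATC TGC TGC CGG GTA ACA TTG GAG CTG AGC — no ATG→stop ORF.
Frame -3: CAA CAC GTT CTA CTT CTT GTC GAC GCT ATC GGC CAT CAG ATC ATA CTC CAA CGT ACA TCT GCT GCC GGG TAA CAT TGG AGC TGA — no ATG→stop ORF.
Frame +3 has an ORF of 66 nucleotides (positions 12–77) ≥ 66, so yes.

yes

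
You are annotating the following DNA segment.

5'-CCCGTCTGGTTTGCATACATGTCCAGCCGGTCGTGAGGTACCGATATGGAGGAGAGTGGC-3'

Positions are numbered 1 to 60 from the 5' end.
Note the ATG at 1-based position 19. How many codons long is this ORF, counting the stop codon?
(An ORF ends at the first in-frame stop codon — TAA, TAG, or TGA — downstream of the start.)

6

Codons from position 19: ATG (19–21), TCC (22–24), AGC (25–27), CGG (28–30), TCG (31–33), TGA (34–36).
TGA is the first in-frame stop; that's 6 codons including the stop.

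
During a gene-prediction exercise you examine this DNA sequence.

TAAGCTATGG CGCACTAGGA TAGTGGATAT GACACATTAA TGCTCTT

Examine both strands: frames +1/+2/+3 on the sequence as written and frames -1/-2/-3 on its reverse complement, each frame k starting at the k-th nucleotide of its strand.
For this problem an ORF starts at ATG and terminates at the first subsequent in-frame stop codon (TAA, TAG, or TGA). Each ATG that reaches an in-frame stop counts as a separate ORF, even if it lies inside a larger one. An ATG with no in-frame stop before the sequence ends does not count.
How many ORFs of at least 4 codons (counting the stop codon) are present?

3

Reverse complement (5'→3'): AAGAGCATTAATGTGTCATATCCACTATCCTAGTGCGCCATAGCTTA
Frame +1: TAA GCT ATG GCG CAC TAG GAT AGT GGA TAT GAC ACA TTA ATG CTC — ATG at 7, stop TAG at 16 → 12 nt.
Frame +2: AAG CTA TGG CGC ACT AGG ATA GTG GAT ATG ACA CAT TAA TGC TCT — ATG at 29, stop TAA at 38 → 12 nt.
Frame +3: AGC TAT GGC GCA CTA GGA TAG TGG ATA TGA CAC ATT AAT GCT CTT — no ATG→stop ORF.
Frame -1: AAG AGC ATT AAT GTG TCA TAT CCA CTA TCC TAG TGC GCC ATA GCT — no ATG→stop ORF.
Frame -2: AGA GCA TTA ATG TGT CAT ATC CAC TAT CCT AGT GCG CCA TAG CTT — ATG at 11, stop TAG at 41 → 33 nt.
Frame -3: GAG CAT TAA TGT GTC ATA TCC ACT ATC CTA GTG CGC CAT AGC TTA — no ATG→stop ORF.
ORFs ≥ 4 codons: frame +1 7–18 (4 codons), frame +2 29–40 (4 codons), frame -2 11–43 (11 codons). Count = 3.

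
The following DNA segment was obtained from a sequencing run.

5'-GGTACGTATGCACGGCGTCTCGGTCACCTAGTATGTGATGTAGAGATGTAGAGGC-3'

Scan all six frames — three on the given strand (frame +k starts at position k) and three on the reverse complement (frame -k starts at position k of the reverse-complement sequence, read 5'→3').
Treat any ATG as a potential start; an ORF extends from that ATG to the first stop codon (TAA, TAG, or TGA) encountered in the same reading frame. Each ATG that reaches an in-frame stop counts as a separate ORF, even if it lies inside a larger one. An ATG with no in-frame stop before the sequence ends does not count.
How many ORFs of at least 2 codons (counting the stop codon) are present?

Reverse complement (5'→3'): GCCTCTACATCTCTACATCACATACTAGGTGACCGAGACGCCGTGCATACGTACC
Frame +1: GGT ACG TAT GCA CGG CGT CTC GGT CAC CTA GTA TGT GAT GTA GAG ATG TAG AGG — ATG at 46, stop TAG at 49 → 6 nt.
Frame +2: GTA CGT ATG CAC GGC GTC TCG GTC ACC TAG TAT GTG ATG TAG AGA TGT AGA GGC — ATG at 8, stop TAG at 29 → 24 nt; ATG at 38, stop TAG at 41 → 6 nt.
Frame +3: TAC GTA TGC ACG GCG TCT CGG TCA CCT AGT ATG TGA TGT AGA GAT GTA GAG — ATG at 33, stop TGA at 36 → 6 nt.
Frame -1: GCC TCT ACA TCT CTA CAT CAC ATA CTA GGT GAC CGA GAC GCC GTG CAT ACG TAC — no ATG→stop ORF.
Frame -2: CCT CTA CAT CTC TAC ATC ACA TAC TAG GTG ACC GAG ACG CCG TGC ATA CGT ACC — no ATG→stop ORF.
Frame -3: CTC TAC ATC TCT ACA TCA CAT ACT AGG TGA CCG AGA CGC CGT GCA TAC GTA — no ATG→stop ORF.
ORFs ≥ 2 codons: frame +1 46–51 (2 codons), frame +2 8–31 (8 codons), frame +2 38–43 (2 codons), frame +3 33–38 (2 codons). Count = 4.

4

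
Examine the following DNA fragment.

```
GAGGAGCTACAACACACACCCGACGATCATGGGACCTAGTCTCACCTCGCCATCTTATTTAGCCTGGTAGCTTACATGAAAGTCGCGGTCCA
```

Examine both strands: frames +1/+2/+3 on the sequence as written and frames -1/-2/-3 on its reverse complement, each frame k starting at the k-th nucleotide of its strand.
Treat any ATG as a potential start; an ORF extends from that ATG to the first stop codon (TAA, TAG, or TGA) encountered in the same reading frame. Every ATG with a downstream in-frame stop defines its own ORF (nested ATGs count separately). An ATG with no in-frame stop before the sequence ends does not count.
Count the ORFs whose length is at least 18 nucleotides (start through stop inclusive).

2

Reverse complement (5'→3'): TGGACCGCGACTTTCATGTAAGCTACCAGGCTAAATAAGATGGCGAGGTGAGACTAGGTCCCATGATCGTCGGGTGTGTGTTGTAGCTCCTC
Frame +1: GAG GAG CTA CAA CAC ACA CCC GAC GAT CAT GGG ACC TAG TCT CAC CTC GCC ATC TTA TTT AGC CTG GTA GCT TAC ATG AAA GTC GCG GTC — no ATG→stop ORF.
Frame +2: AGG AGC TAC AAC ACA CAC CCG ACG ATC ATG GGA CCT AGT CTC ACC TCG CCA TCT TAT TTA GCC TGG TAG CTT ACA TGA AAG TCG CGG TCC — ATG at 29, stop TAG at 68 → 42 nt.
Frame +3: GGA GCT ACA ACA CAC ACC CGA CGA TCA TGG GAC CTA GTC TCA CCT CGC CAT CTT ATT TAG CCT GGT AGC TTA CAT GAA AGT CGC GGT CCA — no ATG→stop ORF.
Frame -1: TGG ACC GCG ACT TTC ATG TAA GCT ACC AGG CTA AAT AAG ATG GCG AGG TGA GAC TAG GTC CCA TGA TCG TCG GGT GTG TGT TGT AGC TCC — ATG at 16, stop TAA at 19 → 6 nt; ATG at 40, stop TGA at 49 → 12 nt.
Frame -2: GGA CCG CGA CTT TCA TGT AAG CTA CCA GGC TAA ATA AGA TGG CGA GGT GAG ACT AGG TCC CAT GAT CGT CGG GTG TGT GTT GTA GCT CCT — no ATG→stop ORF.
Frame -3: GAC CGC GAC TTT CAT GTA AGC TAC CAG GCT AAA TAA GAT GGC GAG GTG AGA CTA GGT CCC ATG ATC GTC GGG TGT GTG TTG TAG CTC CTC — ATG at 63, stop TAG at 84 → 24 nt.
ORFs ≥ 18 nucleotides: frame +2 29–70 (42 nucleotides), frame -3 63–86 (24 nucleotides). Count = 2.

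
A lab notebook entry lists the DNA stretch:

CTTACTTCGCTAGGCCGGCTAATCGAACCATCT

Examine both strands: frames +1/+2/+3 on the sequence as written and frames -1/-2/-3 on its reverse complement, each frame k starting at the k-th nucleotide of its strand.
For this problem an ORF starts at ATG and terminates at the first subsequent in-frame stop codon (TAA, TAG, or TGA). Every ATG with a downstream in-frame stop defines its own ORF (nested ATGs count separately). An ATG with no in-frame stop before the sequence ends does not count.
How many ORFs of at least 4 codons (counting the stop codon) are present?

1

Reverse complement (5'→3'): AGATGGTTCGATTAGCCGGCCTAGCGAAGTAAG
Frame +1: CTT ACT TCG CTA GGC CGG CTA ATC GAA CCA TCT — no ATG→stop ORF.
Frame +2: TTA CTT CGC TAG GCC GGC TAA TCG AAC CAT — no ATG→stop ORF.
Frame +3: TAC TTC GCT AGG CCG GCT AAT CGA ACC ATC — no ATG→stop ORF.
Frame -1: AGA TGG TTC GAT TAG CCG GCC TAG CGA AGT AAG — no ATG→stop ORF.
Frame -2: GAT GGT TCG ATT AGC CGG CCT AGC GAA GTA — no ATG→stop ORF.
Frame -3: ATG GTT CGA TTA GCC GGC CTA GCG AAG TAA — ATG at 3, stop TAA at 30 → 30 nt.
ORFs ≥ 4 codons: frame -3 3–32 (10 codons). Count = 1.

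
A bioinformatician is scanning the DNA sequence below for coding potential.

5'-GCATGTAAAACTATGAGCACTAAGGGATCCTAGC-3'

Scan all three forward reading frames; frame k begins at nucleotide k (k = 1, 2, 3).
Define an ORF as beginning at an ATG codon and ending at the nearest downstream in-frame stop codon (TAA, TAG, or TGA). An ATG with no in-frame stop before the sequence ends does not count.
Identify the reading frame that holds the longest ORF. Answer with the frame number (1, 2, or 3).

1

Frame 1: GCA TGT AAA ACT ATG AGC ACT AAG GGA TCC TAG — ATG at 13, stop TAG at 31 → 21 nt.
Frame 2: CAT GTA AAA CTA TGA GCA CTA AGG GAT CCT AGC — no ATG→stop ORF.
Frame 3: ATG TAA AAC TAT GAG CAC TAA GGG ATC CTA — ATG at 3, stop TAA at 6 → 6 nt.
Longest ORF is 21 nt in frame 1 (positions 13–33).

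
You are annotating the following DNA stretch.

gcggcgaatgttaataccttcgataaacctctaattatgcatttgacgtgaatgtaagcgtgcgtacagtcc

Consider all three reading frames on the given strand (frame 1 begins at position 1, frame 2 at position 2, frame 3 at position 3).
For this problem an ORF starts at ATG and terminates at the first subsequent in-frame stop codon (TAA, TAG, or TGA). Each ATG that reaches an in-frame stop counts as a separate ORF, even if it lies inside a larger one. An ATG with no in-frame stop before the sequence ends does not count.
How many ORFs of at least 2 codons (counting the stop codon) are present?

3

Frame 1: GCG GCG AAT GTT AAT ACC TTC GAT AAA CCT CTA ATT ATG CAT TTG ACG TGA ATG TAA GCG TGC GTA CAG TCC — ATG at 37, stop TGA at 49 → 15 nt; ATG at 52, stop TAA at 55 → 6 nt.
Frame 2: CGG CGA ATG TTA ATA CCT TCG ATA AAC CTC TAA TTA TGC ATT TGA CGT GAA TGT AAG CGT GCG TAC AGT — ATG at 8, stop TAA at 32 → 27 nt.
Frame 3: GGC GAA TGT TAA TAC CTT CGA TAA ACC TCT AAT TAT GCA TTT GAC GTG AAT GTA AGC GTG CGT ACA GTC — no ATG→stop ORF.
ORFs ≥ 2 codons: frame 1 37–51 (5 codons), frame 1 52–57 (2 codons), frame 2 8–34 (9 codons). Count = 3.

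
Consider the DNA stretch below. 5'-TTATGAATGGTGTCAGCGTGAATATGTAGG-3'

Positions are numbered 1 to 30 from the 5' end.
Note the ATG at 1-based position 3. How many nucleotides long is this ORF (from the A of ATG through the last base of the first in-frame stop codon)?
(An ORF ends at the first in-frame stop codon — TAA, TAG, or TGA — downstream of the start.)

Codons from position 3: ATG (3–5), AAT (6–8), GGT (9–11), GTC (12–14), AGC (15–17), GTG (18–20), AAT (21–23), ATG (24–26), TAG (27–29).
TAG is the first in-frame stop; ORF spans 3–29, 27 nucleotides.

27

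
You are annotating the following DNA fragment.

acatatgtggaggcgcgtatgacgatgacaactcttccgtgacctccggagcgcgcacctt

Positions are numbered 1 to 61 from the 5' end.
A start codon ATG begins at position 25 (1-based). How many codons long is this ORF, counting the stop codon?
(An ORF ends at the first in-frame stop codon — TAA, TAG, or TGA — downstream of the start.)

6

Codons from position 25: ATG (25–27), ACA (28–30), ACT (31–33), CTT (34–36), CCG (37–39), TGA (40–42).
TGA is the first in-frame stop; that's 6 codons including the stop.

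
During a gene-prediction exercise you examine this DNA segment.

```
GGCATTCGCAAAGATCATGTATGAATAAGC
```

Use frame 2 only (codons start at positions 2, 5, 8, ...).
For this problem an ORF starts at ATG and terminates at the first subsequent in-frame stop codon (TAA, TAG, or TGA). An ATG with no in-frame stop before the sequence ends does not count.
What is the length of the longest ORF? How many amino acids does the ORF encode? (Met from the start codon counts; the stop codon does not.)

Frame 2: GCA TTC GCA AAG ATC ATG TAT GAA TAA — ATG at 17, stop TAA at 26 → 12 nt.
Longest: frame 2, positions 17–28, 12 nt = 4 codons = 3 aa. → 3 amino acids.

3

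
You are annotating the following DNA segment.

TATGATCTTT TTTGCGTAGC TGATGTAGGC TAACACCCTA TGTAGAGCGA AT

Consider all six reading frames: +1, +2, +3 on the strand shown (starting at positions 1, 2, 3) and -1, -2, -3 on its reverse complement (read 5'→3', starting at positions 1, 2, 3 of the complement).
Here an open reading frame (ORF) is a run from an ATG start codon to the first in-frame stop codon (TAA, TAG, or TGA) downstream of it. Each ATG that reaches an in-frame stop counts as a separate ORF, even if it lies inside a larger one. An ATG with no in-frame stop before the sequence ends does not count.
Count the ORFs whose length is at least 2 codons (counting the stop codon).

3

Reverse complement (5'→3'): ATTCGCTCTACATAGGGTGTTAGCCTACATCAGCTACGCAAAAAAGATCATA
Frame +1: TAT GAT CTT TTT TGC GTA GCT GAT GTA GGC TAA CAC CCT ATG TAG AGC GAA — ATG at 40, stop TAG at 43 → 6 nt.
Frame +2: ATG ATC TTT TTT GCG TAG CTG ATG TAG GCT AAC ACC CTA TGT AGA GCG AAT — ATG at 2, stop TAG at 17 → 18 nt; ATG at 23, stop TAG at 26 → 6 nt.
Frame +3: TGA TCT TTT TTG CGT AGC TGA TGT AGG CTA ACA CCC TAT GTA GAG CGA — no ATG→stop ORF.
Frame -1: ATT CGC TCT ACA TAG GGT GTT AGC CTA CAT CAG CTA CGC AAA AAA GAT CAT — no ATG→stop ORF.
Frame -2: TTC GCT CTA CAT AGG GTG TTA GCC TAC ATC AGC TAC GCA AAA AAG ATC ATA — no ATG→stop ORF.
Frame -3: TCG CTC TAC ATA GGG TGT TAG CCT ACA TCA GCT ACG CAA AAA AGA TCA — no ATG→stop ORF.
ORFs ≥ 2 codons: frame +1 40–45 (2 codons), frame +2 2–19 (6 codons), frame +2 23–28 (2 codons). Count = 3.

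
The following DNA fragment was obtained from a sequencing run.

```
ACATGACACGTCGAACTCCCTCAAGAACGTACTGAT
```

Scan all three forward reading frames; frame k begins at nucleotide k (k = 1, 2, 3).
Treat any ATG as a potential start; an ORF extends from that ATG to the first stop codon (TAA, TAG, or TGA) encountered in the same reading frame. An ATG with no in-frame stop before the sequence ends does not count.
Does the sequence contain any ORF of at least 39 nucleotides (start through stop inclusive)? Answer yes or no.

no

Frame 1: ACA TGA CAC GTC GAA CTC CCT CAA GAA CGT ACT GAT — no ATG→stop ORF.
Frame 2: CAT GAC ACG TCG AAC TCC CTC AAG AAC GTA CTG — no ATG→stop ORF.
Frame 3: ATG ACA CGT CGA ACT CCC TCA AGA ACG TAC TGA — ATG at 3, stop TGA at 33 → 33 nt.
Largest ORF found is 33 nucleotides < 39, so no.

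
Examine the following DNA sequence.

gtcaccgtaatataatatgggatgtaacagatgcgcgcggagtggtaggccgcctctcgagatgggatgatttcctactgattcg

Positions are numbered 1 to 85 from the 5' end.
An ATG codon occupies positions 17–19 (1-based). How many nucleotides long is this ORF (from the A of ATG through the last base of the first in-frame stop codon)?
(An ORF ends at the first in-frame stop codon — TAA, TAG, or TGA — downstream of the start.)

54

Codons from position 17: ATG (17–19), GGA (20–22), TGT (23–25), AAC (26–28), AGA (29–31), TGC (32–34), GCG (35–37), CGG (38–40), AGT (41–43), GGT (44–46), AGG (47–49), CCG (50–52), CCT (53–55), CTC (56–58), GAG (59–61), ATG (62–64), GGA (65–67), TGA (68–70).
TGA is the first in-frame stop; ORF spans 17–70, 54 nucleotides.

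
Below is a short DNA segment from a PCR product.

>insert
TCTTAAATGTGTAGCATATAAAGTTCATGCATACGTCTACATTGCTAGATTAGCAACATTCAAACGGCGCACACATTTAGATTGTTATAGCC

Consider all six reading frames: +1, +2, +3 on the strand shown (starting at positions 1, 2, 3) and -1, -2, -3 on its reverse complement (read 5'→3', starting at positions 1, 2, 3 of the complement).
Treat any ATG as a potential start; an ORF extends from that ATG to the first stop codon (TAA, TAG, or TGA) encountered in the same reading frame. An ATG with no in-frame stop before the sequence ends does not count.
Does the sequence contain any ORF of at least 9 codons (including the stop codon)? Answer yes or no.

Reverse complement (5'→3'): GGCTATAACAATCTAAATGTGTGCGCCGTTTGAATGTTGCTAATCTAGCAATGTAGACGTATGCATGAACTTTATATGCTACACATTTAAGA
Frame +1: TCT TAA ATG TGT AGC ATA TAA AGT TCA TGC ATA CGT CTA CAT TGC TAG ATT AGC AAC ATT CAA ACG GCG CAC ACA TTT AGA TTG TTA TAG — ATG at 7, stop TAA at 19 → 15 nt.
Frame +2: CTT AAA TGT GTA GCA TAT AAA GTT CAT GCA TAC GTC TAC ATT GCT AGA TTA GCA ACA TTC AAA CGG CGC ACA CAT TTA GAT TGT TAT AGC — no ATG→stop ORF.
Frame +3: TTA AAT GTG TAG CAT ATA AAG TTC ATG CAT ACG TCT ACA TTG CTA GAT TAG CAA CAT TCA AAC GGC GCA CAC ATT TAG ATT GTT ATA GCC — ATG at 27, stop TAG at 51 → 27 nt.
Frame -1: GGC TAT AAC AAT CTA AAT GTG TGC GCC GTT TGA ATG TTG CTA ATC TAG CAA TGT AGA CGT ATG CAT GAA CTT TAT ATG CTA CAC ATT TAA — ATG at 34, stop TAG at 46 → 15 nt; ATG at 61, stop TAA at 88 → 30 nt; ATG at 76, stop TAA at 88 → 15 nt.
Frame -2: GCT ATA ACA ATC TAA ATG TGT GCG CCG TTT GAA TGT TGC TAA TCT AGC AAT GTA GAC GTA TGC ATG AAC TTT ATA TGC TAC ACA TTT AAG — ATG at 17, stop TAA at 41 → 27 nt.
Frame -3: CTA TAA CAA TCT AAA TGT GTG CGC CGT TTG AAT GTT GCT AAT CTA GCA ATG TAG ACG TAT GCA TGA ACT TTA TAT GCT ACA CAT TTA AGA — ATG at 51, stop TAG at 54 → 6 nt.
Frame +3 has an ORF of 9 codons (positions 27–53) ≥ 9, so yes.

yes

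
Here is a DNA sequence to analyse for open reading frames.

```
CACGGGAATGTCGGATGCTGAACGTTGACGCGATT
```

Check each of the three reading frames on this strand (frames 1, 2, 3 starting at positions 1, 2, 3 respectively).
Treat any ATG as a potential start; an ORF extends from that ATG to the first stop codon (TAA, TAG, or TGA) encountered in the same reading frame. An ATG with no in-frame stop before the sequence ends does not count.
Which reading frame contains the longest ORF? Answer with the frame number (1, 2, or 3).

Frame 1: CAC GGG AAT GTC GGA TGC TGA ACG TTG ACG CGA — no ATG→stop ORF.
Frame 2: ACG GGA ATG TCG GAT GCT GAA CGT TGA CGC GAT — ATG at 8, stop TGA at 26 → 21 nt.
Frame 3: CGG GAA TGT CGG ATG CTG AAC GTT GAC GCG ATT — no ATG→stop ORF.
Longest ORF is 21 nt in frame 2 (positions 8–28).

2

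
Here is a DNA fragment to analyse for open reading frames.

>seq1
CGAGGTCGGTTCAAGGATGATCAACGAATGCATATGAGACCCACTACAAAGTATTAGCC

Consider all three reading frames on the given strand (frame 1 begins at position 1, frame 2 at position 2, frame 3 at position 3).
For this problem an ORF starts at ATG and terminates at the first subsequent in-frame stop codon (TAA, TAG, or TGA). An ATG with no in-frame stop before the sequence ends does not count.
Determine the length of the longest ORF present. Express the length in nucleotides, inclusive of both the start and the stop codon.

Frame 1: CGA GGT CGG TTC AAG GAT GAT CAA CGA ATG CAT ATG AGA CCC ACT ACA AAG TAT TAG — ATG at 28, stop TAG at 55 → 30 nt; ATG at 34, stop TAG at 55 → 24 nt.
Frame 2: GAG GTC GGT TCA AGG ATG ATC AAC GAA TGC ATA TGA GAC CCA CTA CAA AGT ATT AGC — ATG at 17, stop TGA at 35 → 21 nt.
Frame 3: AGG TCG GTT CAA GGA TGA TCA ACG AAT GCA TAT GAG ACC CAC TAC AAA GTA TTA GCC — no ATG→stop ORF.
Longest: frame 1, positions 28–57, 30 nt = 10 codons = 9 aa. → 30 nucleotides.

30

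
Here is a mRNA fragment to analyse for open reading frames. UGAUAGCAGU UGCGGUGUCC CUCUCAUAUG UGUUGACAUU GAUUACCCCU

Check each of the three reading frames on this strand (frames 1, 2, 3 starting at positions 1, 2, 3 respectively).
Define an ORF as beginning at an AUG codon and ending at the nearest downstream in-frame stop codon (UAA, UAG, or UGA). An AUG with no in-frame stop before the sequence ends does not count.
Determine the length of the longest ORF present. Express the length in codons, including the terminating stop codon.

Frame 1: UGA UAG CAG UUG CGG UGU CCC UCU CAU AUG UGU UGA CAU UGA UUA CCC — AUG at 28, stop UGA at 34 → 9 nt.
Frame 2: GAU AGC AGU UGC GGU GUC CCU CUC AUA UGU GUU GAC AUU GAU UAC CCC — no AUG→stop ORF.
Frame 3: AUA GCA GUU GCG GUG UCC CUC UCA UAU GUG UUG ACA UUG AUU ACC CCU — no AUG→stop ORF.
Longest: frame 1, positions 28–36, 9 nt = 3 codons = 2 aa. → 3 codons.

3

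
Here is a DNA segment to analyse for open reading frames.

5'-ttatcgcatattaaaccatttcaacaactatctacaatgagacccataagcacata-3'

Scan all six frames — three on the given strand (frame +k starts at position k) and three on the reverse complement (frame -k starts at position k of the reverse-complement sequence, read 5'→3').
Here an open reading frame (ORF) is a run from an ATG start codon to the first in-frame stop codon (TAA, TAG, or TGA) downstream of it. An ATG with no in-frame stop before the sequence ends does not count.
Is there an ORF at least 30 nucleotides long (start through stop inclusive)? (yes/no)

no

Reverse complement (5'→3'): TATGTGCTTATGGGTCTCATTGTAGATAGTTGTTGAAATGGTTTAATATGCGATAA
Frame +1: TTA TCG CAT ATT AAA CCA TTT CAA CAA CTA TCT ACA ATG AGA CCC ATA AGC ACA — no ATG→stop ORF.
Frame +2: TAT CGC ATA TTA AAC CAT TTC AAC AAC TAT CTA CAA TGA GAC CCA TAA GCA CAT — no ATG→stop ORF.
Frame +3: ATC GCA TAT TAA ACC ATT TCA ACA ACT ATC TAC AAT GAG ACC CAT AAG CAC ATA — no ATG→stop ORF.
Frame -1: TAT GTG CTT ATG GGT CTC ATT GTA GAT AGT TGT TGA AAT GGT TTA ATA TGC GAT — ATG at 10, stop TGA at 34 → 27 nt.
Frame -2: ATG TGC TTA TGG GTC TCA TTG TAG ATA GTT GTT GAA ATG GTT TAA TAT GCG ATA — ATG at 2, stop TAG at 23 → 24 nt; ATG at 38, stop TAA at 44 → 9 nt.
Frame -3: TGT GCT TAT GGG TCT CAT TGT AGA TAG TTG TTG AAA TGG TTT AAT ATG CGA TAA — ATG at 48, stop TAA at 54 → 9 nt.
Largest ORF found is 27 nucleotides < 30, so no.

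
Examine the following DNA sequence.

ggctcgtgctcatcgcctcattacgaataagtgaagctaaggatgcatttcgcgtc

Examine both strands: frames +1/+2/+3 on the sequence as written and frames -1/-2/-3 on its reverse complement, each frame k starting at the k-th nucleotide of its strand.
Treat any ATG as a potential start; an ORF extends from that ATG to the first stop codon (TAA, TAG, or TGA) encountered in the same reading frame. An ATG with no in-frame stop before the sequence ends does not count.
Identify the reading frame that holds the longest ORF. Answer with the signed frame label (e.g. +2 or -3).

Reverse complement (5'→3'): GACGCGAAATGCATCCTTAGCTTCACTTATTCGTAATGAGGCGATGAGCACGAGCC
Frame +1: GGC TCG TGC TCA TCG CCT CAT TAC GAA TAA GTG AAG CTA AGG ATG CAT TTC GCG — no ATG→stop ORF.
Frame +2: GCT CGT GCT CAT CGC CTC ATT ACG AAT AAG TGA AGC TAA GGA TGC ATT TCG CGT — no ATG→stop ORF.
Frame +3: CTC GTG CTC ATC GCC TCA TTA CGA ATA AGT GAA GCT AAG GAT GCA TTT CGC GTC — no ATG→stop ORF.
Frame -1: GAC GCG AAA TGC ATC CTT AGC TTC ACT TAT TCG TAA TGA GGC GAT GAG CAC GAG — no ATG→stop ORF.
Frame -2: ACG CGA AAT GCA TCC TTA GCT TCA CTT ATT CGT AAT GAG GCG ATG AGC ACG AGC — no ATG→stop ORF.
Frame -3: CGC GAA ATG CAT CCT TAG CTT CAC TTA TTC GTA ATG AGG CGA TGA GCA CGA GCC — ATG at 9, stop TAG at 18 → 12 nt; ATG at 36, stop TGA at 45 → 12 nt.
Longest ORF is 12 nt in frame -3 (positions 9–20).

-3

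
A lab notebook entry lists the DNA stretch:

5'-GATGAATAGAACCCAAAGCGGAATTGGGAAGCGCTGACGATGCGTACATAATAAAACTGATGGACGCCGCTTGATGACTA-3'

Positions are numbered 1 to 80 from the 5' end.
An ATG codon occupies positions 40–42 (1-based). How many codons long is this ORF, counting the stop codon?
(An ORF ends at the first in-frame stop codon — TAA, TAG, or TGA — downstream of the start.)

4

Codons from position 40: ATG (40–42), CGT (43–45), ACA (46–48), TAA (49–51).
TAA is the first in-frame stop; that's 4 codons including the stop.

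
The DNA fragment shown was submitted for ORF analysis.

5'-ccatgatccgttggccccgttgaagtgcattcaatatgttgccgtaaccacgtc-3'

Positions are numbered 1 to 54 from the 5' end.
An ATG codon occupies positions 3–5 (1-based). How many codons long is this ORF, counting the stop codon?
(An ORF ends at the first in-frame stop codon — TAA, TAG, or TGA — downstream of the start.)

7

Codons from position 3: ATG (3–5), ATC (6–8), CGT (9–11), TGG (12–14), CCC (15–17), CGT (18–20), TGA (21–23).
TGA is the first in-frame stop; that's 7 codons including the stop.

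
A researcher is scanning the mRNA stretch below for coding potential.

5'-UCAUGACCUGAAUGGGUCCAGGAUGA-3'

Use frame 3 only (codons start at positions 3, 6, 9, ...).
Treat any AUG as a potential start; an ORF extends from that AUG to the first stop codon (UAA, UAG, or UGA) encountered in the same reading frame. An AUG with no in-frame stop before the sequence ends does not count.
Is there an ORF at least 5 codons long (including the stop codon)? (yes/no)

Frame 3: AUG ACC UGA AUG GGU CCA GGA UGA — AUG at 3, stop UGA at 9 → 9 nt; AUG at 12, stop UGA at 24 → 15 nt.
Frame 3 has an ORF of 5 codons (positions 12–26) ≥ 5, so yes.

yes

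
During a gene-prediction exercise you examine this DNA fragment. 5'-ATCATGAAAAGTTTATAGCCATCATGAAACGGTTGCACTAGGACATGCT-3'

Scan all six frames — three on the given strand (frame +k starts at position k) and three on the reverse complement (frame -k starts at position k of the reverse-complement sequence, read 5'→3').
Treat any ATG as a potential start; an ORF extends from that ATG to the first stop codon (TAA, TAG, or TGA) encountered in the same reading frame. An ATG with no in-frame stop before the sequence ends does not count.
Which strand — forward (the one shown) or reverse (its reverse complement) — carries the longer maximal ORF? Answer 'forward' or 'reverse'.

Reverse complement (5'→3'): AGCATGTCCTAGTGCAACCGTTTCATGATGGCTATAAACTTTTCATGAT
Frame +1: ATC ATG AAA AGT TTA TAG CCA TCA TGA AAC GGT TGC ACT AGG ACA TGC — ATG at 4, stop TAG at 16 → 15 nt.
Frame +2: TCA TGA AAA GTT TAT AGC CAT CAT GAA ACG GTT GCA CTA GGA CAT GCT — no ATG→stop ORF.
Frame +3: CAT GAA AAG TTT ATA GCC ATC ATG AAA CGG TTG CAC TAG GAC ATG — ATG at 24, stop TAG at 39 → 18 nt.
Frame -1: AGC ATG TCC TAG TGC AAC CGT TTC ATG ATG GCT ATA AAC TTT TCA TGA — ATG at 4, stop TAG at 10 → 9 nt; ATG at 25, stop TGA at 46 → 24 nt; ATG at 28, stop TGA at 46 → 21 nt.
Frame -2: GCA TGT CCT AGT GCA ACC GTT TCA TGA TGG CTA TAA ACT TTT CAT GAT — no ATG→stop ORF.
Frame -3: CAT GTC CTA GTG CAA CCG TTT CAT GAT GGC TAT AAA CTT TTC ATG — no ATG→stop ORF.
Forward-strand max 18 nt; reverse-strand max 24 nt. The reverse strand has the longer ORF.

reverse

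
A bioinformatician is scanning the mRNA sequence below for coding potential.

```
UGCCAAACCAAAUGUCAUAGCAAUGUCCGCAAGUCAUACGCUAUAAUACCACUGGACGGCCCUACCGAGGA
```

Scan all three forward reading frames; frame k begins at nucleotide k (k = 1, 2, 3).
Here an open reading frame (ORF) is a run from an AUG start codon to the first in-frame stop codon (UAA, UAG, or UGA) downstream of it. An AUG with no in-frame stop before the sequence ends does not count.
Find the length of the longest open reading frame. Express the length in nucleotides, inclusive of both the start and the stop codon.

Frame 1: UGC CAA ACC AAA UGU CAU AGC AAU GUC CGC AAG UCA UAC GCU AUA AUA CCA CUG GAC GGC CCU ACC GAG — no AUG→stop ORF.
Frame 2: GCC AAA CCA AAU GUC AUA GCA AUG UCC GCA AGU CAU ACG CUA UAA UAC CAC UGG ACG GCC CUA CCG AGG — AUG at 23, stop UAA at 44 → 24 nt.
Frame 3: CCA AAC CAA AUG UCA UAG CAA UGU CCG CAA GUC AUA CGC UAU AAU ACC ACU GGA CGG CCC UAC CGA GGA — AUG at 12, stop UAG at 18 → 9 nt.
Longest: frame 2, positions 23–46, 24 nt = 8 codons = 7 aa. → 24 nucleotides.

24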